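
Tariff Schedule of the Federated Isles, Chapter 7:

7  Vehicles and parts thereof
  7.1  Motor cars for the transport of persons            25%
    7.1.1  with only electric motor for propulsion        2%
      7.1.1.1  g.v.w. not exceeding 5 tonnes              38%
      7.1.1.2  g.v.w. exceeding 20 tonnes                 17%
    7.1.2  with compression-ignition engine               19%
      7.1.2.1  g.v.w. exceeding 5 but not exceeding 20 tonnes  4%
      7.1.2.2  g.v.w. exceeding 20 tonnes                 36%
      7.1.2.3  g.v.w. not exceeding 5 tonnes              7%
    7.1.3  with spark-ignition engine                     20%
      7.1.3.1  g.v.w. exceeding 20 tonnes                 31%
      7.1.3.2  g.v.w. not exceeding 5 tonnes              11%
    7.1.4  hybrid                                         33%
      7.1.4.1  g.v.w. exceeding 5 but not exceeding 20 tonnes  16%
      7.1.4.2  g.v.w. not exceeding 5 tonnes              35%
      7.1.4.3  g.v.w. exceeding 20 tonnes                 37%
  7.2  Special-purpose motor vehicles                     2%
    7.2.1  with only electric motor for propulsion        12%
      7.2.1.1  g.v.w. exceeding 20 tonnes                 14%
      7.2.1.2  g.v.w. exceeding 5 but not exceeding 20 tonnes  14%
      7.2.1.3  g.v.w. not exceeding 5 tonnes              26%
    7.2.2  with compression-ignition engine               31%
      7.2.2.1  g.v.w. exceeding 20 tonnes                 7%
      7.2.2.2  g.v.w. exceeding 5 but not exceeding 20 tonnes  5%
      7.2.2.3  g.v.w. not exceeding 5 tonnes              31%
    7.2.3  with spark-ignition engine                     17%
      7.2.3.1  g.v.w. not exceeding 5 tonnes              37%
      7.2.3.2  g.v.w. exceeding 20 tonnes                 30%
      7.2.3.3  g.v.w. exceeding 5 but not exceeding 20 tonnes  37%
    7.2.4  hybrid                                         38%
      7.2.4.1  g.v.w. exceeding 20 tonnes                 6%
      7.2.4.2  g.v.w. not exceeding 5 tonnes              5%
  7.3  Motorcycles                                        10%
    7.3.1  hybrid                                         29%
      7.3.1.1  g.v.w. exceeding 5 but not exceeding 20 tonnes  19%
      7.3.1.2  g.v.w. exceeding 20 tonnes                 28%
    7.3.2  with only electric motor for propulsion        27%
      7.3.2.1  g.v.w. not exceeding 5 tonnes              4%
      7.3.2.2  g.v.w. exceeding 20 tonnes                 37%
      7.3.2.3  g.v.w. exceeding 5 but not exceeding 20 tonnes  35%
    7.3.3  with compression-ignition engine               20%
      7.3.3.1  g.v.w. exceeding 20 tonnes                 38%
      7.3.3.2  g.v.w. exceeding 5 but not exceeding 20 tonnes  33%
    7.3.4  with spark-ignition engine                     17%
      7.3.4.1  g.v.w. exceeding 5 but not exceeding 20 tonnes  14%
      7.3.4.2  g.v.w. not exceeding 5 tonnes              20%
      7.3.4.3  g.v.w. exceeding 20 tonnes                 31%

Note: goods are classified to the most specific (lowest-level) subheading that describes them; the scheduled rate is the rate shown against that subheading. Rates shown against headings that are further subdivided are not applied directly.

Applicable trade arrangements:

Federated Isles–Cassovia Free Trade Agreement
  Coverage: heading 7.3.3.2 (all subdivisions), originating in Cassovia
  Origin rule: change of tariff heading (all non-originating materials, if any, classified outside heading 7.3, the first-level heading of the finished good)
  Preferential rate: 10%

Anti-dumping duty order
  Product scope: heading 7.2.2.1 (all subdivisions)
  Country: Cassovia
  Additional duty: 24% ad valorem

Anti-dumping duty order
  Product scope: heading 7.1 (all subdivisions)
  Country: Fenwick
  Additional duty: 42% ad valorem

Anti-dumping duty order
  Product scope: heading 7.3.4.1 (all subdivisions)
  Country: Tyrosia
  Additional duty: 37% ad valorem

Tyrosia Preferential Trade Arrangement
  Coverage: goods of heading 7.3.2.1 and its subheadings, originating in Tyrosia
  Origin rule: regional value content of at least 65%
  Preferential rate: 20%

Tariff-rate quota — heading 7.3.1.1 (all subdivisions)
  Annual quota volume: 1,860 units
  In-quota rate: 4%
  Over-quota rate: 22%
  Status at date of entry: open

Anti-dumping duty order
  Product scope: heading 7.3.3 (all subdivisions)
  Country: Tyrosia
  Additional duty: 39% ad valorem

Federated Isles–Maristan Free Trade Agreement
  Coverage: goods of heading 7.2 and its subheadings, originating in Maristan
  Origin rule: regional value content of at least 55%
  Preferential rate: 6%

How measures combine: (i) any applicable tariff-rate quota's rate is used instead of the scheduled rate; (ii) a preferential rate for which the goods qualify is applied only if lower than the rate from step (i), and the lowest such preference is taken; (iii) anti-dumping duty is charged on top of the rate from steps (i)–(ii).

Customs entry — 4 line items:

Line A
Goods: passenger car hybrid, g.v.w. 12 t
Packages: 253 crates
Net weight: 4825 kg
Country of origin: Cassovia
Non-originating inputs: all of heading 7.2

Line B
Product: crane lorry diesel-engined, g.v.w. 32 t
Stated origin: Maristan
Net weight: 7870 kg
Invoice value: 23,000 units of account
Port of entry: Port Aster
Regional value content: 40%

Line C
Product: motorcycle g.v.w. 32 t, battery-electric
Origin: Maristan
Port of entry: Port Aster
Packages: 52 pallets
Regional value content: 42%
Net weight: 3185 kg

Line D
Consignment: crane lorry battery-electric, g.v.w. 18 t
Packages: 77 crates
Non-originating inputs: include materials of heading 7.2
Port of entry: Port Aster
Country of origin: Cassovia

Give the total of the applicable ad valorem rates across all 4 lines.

Line A: passenger car → 7.1; hybrid → 7.1.4; g.v.w. 12 t → 7.1.4.1. Scheduled 16%. Cassovia agreement on 7.3.3.2: 7.1.4.1 not covered. → 16%.
Line B: crane lorry → 7.2; diesel-engined → 7.2.2; g.v.w. 32 t → 7.2.2.1. Scheduled 7%. Maristan agreement on 7.2: RVC < 55%. → 7%.
Line C: motorcycle → 7.3; battery-electric → 7.3.2; g.v.w. 32 t → 7.3.2.2. Scheduled 37%. Maristan agreement on 7.2: 7.3.2.2 not covered. → 37%.
Line D: crane lorry → 7.2; battery-electric → 7.2.1; g.v.w. 18 t → 7.2.1.2. Scheduled 14%. Cassovia agreement on 7.3.3.2: 7.2.1.2 not covered. → 14%.
Sum: 16% + 7% + 37% + 14% = 74%.

74%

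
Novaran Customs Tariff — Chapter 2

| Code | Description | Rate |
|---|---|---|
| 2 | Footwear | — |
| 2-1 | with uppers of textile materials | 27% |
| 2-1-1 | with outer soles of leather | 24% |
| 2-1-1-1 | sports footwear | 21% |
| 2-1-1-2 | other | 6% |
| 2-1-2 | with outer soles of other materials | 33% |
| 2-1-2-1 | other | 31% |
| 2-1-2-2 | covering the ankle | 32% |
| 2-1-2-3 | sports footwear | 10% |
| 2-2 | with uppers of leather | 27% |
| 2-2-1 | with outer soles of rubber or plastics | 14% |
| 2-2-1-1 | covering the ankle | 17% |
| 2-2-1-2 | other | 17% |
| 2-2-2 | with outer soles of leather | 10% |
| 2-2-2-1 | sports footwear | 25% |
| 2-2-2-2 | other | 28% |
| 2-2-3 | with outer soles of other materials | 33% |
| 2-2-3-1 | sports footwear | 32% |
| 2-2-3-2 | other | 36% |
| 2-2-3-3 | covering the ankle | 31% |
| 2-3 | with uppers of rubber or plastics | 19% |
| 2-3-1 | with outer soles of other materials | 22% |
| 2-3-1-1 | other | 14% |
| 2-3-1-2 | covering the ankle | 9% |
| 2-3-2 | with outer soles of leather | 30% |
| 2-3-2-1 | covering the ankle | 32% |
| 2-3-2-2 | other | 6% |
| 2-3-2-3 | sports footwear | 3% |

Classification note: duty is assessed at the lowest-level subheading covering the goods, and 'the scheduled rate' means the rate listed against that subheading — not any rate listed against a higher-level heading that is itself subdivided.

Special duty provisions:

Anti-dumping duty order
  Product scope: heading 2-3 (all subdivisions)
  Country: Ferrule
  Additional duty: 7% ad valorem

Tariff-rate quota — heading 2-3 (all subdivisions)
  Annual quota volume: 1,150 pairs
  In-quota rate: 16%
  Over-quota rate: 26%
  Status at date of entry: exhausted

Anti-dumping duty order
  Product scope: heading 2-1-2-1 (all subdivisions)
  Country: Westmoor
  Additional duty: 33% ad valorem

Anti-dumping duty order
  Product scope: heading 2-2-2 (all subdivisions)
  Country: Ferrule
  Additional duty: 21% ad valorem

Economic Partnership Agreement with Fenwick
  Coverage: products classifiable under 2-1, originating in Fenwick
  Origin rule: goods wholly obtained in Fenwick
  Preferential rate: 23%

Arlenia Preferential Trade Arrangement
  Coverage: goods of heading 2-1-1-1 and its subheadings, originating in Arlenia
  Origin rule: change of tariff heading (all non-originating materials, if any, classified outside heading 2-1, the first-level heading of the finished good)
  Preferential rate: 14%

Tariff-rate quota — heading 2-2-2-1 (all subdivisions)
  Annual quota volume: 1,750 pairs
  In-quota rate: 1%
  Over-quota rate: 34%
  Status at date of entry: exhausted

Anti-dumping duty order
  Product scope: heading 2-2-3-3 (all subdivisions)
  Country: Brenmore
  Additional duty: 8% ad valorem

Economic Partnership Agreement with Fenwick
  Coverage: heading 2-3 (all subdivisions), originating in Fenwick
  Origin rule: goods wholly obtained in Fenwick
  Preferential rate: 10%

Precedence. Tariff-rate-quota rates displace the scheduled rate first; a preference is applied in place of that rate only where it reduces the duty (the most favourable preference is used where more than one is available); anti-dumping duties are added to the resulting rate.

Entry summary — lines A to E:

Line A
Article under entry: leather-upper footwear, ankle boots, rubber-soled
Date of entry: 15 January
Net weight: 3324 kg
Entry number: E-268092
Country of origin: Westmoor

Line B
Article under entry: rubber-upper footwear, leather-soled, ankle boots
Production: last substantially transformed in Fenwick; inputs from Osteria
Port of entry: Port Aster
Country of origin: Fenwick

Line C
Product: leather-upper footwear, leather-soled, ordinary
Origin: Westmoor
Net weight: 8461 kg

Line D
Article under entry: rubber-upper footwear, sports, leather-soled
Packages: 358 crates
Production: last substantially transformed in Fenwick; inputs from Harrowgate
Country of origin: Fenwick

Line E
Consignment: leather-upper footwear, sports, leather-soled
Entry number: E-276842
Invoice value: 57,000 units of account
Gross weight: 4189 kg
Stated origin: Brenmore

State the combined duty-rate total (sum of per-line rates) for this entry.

131%

Line A: leather-upper → 2-2; rubber-soled → 2-2-1; ankle boots → 2-2-1-1. Scheduled 17%. No special measure applies. → 17%.
Line B: rubber-upper → 2-3; leather-soled → 2-3-2; ankle boots → 2-3-2-1. Scheduled 32%. quota on 2-3 exhausted → over-quota 26%; Fenwick agreement on 2-1: 2-3-2-1 not covered; Fenwick agreement on 2-3: not wholly obtained. → 26%.
Line C: leather-upper → 2-2; leather-soled → 2-2-2; ordinary → 2-2-2-2. Scheduled 28%. No special measure applies. → 28%.
Line D: rubber-upper → 2-3; leather-soled → 2-3-2; sports → 2-3-2-3. Scheduled 3%. quota on 2-3 exhausted → over-quota 26%; Fenwick agreement on 2-1: 2-3-2-3 not covered; Fenwick agreement on 2-3: not wholly obtained. → 26%.
Line E: leather-upper → 2-2; leather-soled → 2-2-2; sports → 2-2-2-1. Scheduled 25%. quota on 2-2-2-1 exhausted → over-quota 34%. → 34%.
Sum: 17% + 26% + 28% + 26% + 34% = 131%.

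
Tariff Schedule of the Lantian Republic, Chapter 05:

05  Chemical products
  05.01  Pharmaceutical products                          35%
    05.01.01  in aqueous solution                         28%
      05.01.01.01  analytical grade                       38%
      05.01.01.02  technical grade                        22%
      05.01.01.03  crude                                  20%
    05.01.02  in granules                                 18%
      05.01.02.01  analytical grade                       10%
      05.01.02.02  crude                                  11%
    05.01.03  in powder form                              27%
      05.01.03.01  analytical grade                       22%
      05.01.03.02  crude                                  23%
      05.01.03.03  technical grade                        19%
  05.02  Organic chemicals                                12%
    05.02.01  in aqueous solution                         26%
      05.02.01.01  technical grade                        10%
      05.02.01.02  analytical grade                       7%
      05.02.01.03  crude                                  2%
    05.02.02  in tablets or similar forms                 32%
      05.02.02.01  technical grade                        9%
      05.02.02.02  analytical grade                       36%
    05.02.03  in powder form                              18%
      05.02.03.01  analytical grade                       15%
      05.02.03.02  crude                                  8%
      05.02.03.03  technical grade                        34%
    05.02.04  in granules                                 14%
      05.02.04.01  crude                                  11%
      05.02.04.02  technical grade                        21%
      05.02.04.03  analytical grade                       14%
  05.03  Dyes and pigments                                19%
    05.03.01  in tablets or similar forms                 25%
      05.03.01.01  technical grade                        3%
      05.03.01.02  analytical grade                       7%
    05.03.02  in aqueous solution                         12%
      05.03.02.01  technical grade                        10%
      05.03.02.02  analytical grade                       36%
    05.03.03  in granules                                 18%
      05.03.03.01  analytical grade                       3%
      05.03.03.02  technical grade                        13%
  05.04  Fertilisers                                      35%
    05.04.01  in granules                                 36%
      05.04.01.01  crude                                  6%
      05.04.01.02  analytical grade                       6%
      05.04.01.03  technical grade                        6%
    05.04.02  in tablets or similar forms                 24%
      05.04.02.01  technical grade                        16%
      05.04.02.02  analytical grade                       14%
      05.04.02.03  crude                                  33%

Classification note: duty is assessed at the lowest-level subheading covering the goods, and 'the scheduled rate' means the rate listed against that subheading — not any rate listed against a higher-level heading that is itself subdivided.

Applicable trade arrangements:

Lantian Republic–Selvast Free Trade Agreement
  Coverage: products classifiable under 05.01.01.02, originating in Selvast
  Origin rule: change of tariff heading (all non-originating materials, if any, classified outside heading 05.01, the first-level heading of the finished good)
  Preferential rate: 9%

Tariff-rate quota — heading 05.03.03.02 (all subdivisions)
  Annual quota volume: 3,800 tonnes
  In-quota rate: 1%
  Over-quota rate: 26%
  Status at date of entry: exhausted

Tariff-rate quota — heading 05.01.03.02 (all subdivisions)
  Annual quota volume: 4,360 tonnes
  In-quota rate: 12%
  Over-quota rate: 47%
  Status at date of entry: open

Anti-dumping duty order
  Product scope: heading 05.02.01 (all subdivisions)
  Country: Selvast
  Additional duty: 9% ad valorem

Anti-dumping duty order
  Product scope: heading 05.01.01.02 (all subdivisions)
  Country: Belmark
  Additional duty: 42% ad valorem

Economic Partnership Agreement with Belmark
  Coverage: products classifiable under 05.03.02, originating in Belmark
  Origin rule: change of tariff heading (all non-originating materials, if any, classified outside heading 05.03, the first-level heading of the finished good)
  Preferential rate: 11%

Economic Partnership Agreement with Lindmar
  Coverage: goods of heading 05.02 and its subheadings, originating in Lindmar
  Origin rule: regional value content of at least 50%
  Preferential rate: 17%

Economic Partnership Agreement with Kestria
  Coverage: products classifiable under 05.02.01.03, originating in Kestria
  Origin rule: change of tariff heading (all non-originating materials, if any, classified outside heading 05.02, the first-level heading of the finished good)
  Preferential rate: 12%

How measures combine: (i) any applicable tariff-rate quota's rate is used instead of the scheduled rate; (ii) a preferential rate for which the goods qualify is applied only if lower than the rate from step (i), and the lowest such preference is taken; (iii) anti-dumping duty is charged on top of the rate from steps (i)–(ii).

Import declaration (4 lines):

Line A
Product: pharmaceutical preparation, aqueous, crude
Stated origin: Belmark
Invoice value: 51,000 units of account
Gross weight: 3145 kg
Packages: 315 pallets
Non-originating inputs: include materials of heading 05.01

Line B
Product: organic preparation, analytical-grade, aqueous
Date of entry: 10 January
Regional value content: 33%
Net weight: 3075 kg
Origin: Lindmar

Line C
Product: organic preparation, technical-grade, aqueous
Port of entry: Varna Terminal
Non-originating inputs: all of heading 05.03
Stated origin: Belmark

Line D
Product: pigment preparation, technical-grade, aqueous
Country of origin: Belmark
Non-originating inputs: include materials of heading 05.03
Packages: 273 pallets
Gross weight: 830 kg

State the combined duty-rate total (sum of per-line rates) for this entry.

Line A: pharmaceutical → 05.01; aqueous → 05.01.01; crude → 05.01.01.03. Scheduled 20%. Belmark agreement on 05.03.02: 05.01.01.03 not covered. → 20%.
Line B: organic → 05.02; aqueous → 05.02.01; analytical-grade → 05.02.01.02. Scheduled 7%. Lindmar agreement on 05.02: RVC < 50%. → 7%.
Line C: organic → 05.02; aqueous → 05.02.01; technical-grade → 05.02.01.01. Scheduled 10%. Belmark agreement on 05.03.02: 05.02.01.01 not covered. → 10%.
Line D: pigment → 05.03; aqueous → 05.03.02; technical-grade → 05.03.02.01. Scheduled 10%. Belmark agreement on 05.03.02: CTH not met. → 10%.
Sum: 20% + 7% + 10% + 10% = 47%.

47%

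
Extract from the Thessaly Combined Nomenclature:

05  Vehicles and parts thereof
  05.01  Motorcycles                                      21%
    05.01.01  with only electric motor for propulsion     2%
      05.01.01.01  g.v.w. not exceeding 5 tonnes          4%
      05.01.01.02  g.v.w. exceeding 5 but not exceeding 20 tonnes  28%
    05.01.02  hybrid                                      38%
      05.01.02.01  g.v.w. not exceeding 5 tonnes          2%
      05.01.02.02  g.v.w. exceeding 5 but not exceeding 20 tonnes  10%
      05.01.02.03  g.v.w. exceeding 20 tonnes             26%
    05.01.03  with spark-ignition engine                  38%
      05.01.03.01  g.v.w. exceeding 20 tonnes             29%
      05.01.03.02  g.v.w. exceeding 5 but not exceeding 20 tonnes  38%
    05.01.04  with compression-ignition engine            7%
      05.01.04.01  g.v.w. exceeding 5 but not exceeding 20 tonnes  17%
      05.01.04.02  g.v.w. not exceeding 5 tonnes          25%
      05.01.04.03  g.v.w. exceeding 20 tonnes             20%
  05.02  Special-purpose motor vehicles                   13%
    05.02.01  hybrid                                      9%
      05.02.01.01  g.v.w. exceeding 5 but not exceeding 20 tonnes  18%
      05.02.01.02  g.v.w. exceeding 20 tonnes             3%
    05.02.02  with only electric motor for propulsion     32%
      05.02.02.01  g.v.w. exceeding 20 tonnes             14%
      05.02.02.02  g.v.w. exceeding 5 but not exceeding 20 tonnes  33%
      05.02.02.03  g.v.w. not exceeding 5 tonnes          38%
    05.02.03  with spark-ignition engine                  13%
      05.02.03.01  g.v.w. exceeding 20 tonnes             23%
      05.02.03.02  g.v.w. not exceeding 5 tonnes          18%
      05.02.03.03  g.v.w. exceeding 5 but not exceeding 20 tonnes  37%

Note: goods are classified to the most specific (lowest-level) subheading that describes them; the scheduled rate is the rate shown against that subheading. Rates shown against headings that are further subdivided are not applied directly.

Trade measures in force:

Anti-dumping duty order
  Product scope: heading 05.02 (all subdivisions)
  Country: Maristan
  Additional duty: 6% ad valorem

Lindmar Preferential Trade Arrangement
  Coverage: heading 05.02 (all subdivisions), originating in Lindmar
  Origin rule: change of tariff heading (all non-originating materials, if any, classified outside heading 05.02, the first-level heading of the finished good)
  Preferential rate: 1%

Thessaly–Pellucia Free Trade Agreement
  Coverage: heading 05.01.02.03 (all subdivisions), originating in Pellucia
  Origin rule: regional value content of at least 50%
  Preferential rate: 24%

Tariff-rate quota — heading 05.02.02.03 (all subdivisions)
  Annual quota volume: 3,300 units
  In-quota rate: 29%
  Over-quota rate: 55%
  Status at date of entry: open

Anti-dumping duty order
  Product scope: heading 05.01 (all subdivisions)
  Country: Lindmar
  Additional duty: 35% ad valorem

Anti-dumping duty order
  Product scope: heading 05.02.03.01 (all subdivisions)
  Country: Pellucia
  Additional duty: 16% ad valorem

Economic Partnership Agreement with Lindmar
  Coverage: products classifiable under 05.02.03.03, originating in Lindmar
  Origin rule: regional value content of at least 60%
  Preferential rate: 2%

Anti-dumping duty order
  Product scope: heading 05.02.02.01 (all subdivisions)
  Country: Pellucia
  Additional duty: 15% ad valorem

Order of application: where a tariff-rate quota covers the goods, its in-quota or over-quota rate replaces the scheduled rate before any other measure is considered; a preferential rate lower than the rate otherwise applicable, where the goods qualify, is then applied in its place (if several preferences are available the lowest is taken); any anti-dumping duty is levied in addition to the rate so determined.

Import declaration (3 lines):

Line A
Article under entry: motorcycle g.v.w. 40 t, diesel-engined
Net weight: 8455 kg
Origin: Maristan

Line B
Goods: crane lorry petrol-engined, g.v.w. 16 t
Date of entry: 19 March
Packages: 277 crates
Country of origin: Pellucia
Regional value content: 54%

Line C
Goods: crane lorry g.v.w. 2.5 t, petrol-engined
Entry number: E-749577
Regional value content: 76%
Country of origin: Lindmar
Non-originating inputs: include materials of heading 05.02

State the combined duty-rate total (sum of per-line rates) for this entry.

75%

Line A: motorcycle → 05.01; diesel-engined → 05.01.04; g.v.w. 40 t → 05.01.04.03. Scheduled 20%. No special measure applies. → 20%.
Line B: crane lorry → 05.02; petrol-engined → 05.02.03; g.v.w. 16 t → 05.02.03.03. Scheduled 37%. Pellucia agreement on 05.01.02.03: 05.02.03.03 not covered. → 37%.
Line C: crane lorry → 05.02; petrol-engined → 05.02.03; g.v.w. 2.5 t → 05.02.03.02. Scheduled 18%. Lindmar agreement on 05.02: CTH not met; Lindmar agreement on 05.02.03.03: 05.02.03.02 not covered. → 18%.
Sum: 20% + 37% + 18% = 75%.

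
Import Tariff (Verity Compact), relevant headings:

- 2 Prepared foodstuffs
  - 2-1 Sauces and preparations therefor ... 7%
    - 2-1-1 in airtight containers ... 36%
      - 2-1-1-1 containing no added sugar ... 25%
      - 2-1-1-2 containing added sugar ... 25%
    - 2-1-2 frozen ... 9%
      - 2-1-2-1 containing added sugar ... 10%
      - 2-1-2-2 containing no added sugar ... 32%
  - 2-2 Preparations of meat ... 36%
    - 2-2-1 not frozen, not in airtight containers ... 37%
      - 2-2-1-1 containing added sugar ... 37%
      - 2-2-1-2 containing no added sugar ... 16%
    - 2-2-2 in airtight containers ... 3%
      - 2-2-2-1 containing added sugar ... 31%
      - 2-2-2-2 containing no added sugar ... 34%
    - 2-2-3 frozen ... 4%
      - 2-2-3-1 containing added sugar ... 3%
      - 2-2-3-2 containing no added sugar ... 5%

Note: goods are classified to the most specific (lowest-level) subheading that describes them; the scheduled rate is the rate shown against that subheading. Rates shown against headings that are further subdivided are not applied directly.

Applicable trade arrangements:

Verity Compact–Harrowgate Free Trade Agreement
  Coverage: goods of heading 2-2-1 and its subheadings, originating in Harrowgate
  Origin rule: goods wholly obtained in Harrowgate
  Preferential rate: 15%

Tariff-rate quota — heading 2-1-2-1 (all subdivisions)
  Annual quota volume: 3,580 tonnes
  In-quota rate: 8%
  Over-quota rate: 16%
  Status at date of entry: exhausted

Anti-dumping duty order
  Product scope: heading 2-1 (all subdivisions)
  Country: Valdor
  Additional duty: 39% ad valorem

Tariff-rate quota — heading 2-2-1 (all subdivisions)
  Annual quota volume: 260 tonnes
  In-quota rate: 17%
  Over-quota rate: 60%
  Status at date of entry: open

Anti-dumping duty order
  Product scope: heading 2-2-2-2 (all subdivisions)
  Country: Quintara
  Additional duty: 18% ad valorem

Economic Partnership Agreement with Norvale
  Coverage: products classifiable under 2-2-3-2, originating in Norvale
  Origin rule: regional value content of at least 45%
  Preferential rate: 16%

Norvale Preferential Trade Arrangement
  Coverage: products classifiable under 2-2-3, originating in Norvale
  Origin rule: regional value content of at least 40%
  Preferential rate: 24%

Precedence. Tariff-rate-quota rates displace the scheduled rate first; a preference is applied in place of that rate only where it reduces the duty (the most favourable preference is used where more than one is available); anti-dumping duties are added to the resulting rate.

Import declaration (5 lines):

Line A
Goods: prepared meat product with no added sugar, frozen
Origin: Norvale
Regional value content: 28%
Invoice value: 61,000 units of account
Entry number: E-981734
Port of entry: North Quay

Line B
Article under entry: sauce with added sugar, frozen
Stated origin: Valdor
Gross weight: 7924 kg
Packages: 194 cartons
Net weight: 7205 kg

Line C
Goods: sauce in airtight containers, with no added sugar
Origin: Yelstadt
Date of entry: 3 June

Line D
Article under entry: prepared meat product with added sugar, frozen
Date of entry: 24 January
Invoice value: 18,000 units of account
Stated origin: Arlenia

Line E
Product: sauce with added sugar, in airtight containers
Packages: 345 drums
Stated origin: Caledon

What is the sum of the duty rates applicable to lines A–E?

Line A: prepared meat product → 2-2; frozen → 2-2-3; with no added sugar → 2-2-3-2. Scheduled 5%. Norvale agreement on 2-2-3-2: RVC < 45%; Norvale agreement on 2-2-3: RVC < 40%. → 5%.
Line B: sauce → 2-1; frozen → 2-1-2; with added sugar → 2-1-2-1. Scheduled 10%. quota on 2-1-2-1 exhausted → over-quota 16%; anti-dumping (Valdor, 2-1): +39%; total 16% + 39% = 55%. → 55%.
Line C: sauce → 2-1; in airtight containers → 2-1-1; with no added sugar → 2-1-1-1. Scheduled 25%. No special measure applies. → 25%.
Line D: prepared meat product → 2-2; frozen → 2-2-3; with added sugar → 2-2-3-1. Scheduled 3%. No special measure applies. → 3%.
Line E: sauce → 2-1; in airtight containers → 2-1-1; with added sugar → 2-1-1-2. Scheduled 25%. No special measure applies. → 25%.
Sum: 5% + 55% + 25% + 3% + 25% = 113%.

113%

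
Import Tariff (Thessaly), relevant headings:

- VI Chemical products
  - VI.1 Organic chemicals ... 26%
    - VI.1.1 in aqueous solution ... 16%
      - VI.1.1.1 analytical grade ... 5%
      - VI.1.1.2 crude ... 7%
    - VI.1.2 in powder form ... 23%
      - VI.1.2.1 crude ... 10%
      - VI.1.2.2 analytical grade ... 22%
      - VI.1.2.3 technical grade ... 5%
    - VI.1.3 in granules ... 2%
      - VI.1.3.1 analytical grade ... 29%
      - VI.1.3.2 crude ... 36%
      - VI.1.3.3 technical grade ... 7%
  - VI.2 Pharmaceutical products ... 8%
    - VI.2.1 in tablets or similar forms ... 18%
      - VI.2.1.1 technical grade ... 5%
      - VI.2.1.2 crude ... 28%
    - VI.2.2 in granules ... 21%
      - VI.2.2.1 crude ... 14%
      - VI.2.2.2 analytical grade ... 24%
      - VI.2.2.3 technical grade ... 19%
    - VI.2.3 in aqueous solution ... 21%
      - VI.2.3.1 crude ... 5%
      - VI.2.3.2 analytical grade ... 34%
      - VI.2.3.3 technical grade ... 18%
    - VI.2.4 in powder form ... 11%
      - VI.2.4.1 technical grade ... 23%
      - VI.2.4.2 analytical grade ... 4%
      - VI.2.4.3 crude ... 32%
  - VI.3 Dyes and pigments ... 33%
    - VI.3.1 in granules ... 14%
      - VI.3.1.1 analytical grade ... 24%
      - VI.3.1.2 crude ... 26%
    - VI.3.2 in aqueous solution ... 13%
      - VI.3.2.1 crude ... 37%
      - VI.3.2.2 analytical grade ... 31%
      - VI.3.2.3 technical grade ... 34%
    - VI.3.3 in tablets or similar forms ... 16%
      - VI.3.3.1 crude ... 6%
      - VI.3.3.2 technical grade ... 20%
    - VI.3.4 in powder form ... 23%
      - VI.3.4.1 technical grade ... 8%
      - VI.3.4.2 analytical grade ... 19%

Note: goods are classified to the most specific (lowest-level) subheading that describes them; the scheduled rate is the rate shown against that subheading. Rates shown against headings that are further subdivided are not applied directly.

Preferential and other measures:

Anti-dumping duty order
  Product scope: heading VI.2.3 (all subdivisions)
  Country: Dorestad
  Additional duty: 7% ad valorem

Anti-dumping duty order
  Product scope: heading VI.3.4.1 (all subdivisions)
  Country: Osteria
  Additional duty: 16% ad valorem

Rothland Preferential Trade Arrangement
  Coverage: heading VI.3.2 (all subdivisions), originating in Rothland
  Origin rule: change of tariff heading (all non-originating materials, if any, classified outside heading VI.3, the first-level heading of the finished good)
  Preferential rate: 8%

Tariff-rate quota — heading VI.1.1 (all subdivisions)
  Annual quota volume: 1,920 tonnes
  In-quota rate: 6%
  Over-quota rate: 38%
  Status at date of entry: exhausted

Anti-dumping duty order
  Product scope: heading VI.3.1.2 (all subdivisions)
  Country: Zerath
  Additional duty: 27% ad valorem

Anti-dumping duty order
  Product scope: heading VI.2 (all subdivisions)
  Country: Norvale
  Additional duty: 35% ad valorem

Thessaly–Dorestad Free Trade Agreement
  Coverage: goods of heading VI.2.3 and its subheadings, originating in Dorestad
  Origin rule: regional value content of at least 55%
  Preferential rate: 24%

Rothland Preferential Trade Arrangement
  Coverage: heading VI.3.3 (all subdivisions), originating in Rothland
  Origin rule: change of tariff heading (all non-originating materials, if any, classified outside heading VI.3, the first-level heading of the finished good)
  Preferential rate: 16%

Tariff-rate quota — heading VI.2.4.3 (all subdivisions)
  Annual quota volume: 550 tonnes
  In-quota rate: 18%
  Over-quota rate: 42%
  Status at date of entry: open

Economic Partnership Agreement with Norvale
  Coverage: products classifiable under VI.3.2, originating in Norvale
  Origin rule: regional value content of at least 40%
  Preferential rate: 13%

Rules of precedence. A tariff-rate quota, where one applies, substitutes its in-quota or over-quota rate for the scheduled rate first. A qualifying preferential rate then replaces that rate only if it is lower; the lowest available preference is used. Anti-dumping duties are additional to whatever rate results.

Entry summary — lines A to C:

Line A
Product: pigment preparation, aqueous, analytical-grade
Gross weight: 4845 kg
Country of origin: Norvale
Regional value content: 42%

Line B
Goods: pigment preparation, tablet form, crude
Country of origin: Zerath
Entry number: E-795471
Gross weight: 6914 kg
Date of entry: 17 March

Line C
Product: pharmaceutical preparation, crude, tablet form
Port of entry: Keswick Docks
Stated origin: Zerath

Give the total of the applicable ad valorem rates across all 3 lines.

47%

Line A: pigment → VI.3; aqueous → VI.3.2; analytical-grade → VI.3.2.2. Scheduled 31%. Norvale agreement on VI.3.2: RVC ≥ 40% → 13% available; preferential 13%. → 13%.
Line B: pigment → VI.3; tablet form → VI.3.3; crude → VI.3.3.1. Scheduled 6%. No special measure applies. → 6%.
Line C: pharmaceutical → VI.2; tablet form → VI.2.1; crude → VI.2.1.2. Scheduled 28%. No special measure applies. → 28%.
Sum: 13% + 6% + 28% = 47%.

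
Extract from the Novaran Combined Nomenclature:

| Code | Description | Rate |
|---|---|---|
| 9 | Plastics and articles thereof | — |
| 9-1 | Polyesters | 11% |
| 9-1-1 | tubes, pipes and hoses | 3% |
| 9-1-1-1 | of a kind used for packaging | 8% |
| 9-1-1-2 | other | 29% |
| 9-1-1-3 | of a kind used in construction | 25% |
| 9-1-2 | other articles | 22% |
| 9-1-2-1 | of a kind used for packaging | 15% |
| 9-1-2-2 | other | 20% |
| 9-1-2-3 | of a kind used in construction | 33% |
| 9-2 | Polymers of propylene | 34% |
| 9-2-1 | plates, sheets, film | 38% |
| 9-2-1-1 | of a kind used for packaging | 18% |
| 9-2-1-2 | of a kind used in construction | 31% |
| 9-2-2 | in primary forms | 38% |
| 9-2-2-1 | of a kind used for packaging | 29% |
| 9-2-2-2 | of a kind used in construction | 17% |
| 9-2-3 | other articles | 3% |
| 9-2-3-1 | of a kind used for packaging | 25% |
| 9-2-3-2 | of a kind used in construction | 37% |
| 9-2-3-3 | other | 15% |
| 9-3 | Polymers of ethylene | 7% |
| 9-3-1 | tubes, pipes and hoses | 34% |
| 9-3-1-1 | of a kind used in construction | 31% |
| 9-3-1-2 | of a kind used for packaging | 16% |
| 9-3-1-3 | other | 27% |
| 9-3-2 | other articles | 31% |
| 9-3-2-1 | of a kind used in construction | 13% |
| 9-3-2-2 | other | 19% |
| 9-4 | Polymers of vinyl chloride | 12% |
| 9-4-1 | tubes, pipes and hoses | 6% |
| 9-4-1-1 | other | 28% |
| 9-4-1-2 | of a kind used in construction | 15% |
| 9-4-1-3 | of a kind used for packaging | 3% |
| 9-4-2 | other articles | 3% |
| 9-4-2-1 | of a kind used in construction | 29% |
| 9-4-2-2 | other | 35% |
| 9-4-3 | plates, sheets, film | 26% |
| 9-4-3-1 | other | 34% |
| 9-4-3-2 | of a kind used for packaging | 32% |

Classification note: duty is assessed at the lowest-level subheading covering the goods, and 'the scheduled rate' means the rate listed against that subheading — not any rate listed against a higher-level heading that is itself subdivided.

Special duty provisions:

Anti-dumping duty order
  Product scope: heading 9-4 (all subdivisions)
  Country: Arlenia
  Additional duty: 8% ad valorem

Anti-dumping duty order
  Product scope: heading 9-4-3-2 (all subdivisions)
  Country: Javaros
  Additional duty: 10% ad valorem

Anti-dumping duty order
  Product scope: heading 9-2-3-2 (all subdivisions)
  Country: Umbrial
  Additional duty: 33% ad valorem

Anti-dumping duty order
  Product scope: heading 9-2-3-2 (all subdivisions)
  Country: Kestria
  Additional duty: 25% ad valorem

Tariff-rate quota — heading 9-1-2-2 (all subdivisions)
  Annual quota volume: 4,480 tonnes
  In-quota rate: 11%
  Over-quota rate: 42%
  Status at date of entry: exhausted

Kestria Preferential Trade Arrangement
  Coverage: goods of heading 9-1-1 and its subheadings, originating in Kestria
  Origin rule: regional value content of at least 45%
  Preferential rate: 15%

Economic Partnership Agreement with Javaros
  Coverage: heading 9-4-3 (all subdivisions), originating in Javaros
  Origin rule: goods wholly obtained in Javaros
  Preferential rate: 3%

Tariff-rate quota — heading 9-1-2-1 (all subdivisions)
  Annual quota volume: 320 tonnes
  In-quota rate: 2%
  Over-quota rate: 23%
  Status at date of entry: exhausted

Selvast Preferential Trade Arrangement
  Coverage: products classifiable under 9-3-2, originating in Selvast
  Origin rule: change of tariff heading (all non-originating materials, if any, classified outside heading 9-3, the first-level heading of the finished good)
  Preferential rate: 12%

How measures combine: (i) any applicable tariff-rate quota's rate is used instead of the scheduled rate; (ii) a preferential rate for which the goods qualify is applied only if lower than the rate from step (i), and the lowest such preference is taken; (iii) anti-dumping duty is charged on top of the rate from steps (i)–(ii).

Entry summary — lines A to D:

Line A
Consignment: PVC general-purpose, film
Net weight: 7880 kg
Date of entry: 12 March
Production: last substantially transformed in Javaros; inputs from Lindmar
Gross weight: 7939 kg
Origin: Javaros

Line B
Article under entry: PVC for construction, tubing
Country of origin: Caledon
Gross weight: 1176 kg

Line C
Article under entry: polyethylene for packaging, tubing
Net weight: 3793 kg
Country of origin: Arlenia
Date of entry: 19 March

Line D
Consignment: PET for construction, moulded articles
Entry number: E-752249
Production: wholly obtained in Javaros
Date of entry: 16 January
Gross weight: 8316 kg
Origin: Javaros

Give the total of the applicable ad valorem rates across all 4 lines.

98%

Line A: PVC → 9-4; film → 9-4-3; general-purpose → 9-4-3-1. Scheduled 34%. Javaros agreement on 9-4-3: not wholly obtained. → 34%.
Line B: PVC → 9-4; tubing → 9-4-1; for construction → 9-4-1-2. Scheduled 15%. No special measure applies. → 15%.
Line C: polyethylene → 9-3; tubing → 9-3-1; for packaging → 9-3-1-2. Scheduled 16%. No special measure applies. → 16%.
Line D: PET → 9-1; moulded articles → 9-1-2; for construction → 9-1-2-3. Scheduled 33%. Javaros agreement on 9-4-3: 9-1-2-3 not covered. → 33%.
Sum: 34% + 15% + 16% + 33% = 98%.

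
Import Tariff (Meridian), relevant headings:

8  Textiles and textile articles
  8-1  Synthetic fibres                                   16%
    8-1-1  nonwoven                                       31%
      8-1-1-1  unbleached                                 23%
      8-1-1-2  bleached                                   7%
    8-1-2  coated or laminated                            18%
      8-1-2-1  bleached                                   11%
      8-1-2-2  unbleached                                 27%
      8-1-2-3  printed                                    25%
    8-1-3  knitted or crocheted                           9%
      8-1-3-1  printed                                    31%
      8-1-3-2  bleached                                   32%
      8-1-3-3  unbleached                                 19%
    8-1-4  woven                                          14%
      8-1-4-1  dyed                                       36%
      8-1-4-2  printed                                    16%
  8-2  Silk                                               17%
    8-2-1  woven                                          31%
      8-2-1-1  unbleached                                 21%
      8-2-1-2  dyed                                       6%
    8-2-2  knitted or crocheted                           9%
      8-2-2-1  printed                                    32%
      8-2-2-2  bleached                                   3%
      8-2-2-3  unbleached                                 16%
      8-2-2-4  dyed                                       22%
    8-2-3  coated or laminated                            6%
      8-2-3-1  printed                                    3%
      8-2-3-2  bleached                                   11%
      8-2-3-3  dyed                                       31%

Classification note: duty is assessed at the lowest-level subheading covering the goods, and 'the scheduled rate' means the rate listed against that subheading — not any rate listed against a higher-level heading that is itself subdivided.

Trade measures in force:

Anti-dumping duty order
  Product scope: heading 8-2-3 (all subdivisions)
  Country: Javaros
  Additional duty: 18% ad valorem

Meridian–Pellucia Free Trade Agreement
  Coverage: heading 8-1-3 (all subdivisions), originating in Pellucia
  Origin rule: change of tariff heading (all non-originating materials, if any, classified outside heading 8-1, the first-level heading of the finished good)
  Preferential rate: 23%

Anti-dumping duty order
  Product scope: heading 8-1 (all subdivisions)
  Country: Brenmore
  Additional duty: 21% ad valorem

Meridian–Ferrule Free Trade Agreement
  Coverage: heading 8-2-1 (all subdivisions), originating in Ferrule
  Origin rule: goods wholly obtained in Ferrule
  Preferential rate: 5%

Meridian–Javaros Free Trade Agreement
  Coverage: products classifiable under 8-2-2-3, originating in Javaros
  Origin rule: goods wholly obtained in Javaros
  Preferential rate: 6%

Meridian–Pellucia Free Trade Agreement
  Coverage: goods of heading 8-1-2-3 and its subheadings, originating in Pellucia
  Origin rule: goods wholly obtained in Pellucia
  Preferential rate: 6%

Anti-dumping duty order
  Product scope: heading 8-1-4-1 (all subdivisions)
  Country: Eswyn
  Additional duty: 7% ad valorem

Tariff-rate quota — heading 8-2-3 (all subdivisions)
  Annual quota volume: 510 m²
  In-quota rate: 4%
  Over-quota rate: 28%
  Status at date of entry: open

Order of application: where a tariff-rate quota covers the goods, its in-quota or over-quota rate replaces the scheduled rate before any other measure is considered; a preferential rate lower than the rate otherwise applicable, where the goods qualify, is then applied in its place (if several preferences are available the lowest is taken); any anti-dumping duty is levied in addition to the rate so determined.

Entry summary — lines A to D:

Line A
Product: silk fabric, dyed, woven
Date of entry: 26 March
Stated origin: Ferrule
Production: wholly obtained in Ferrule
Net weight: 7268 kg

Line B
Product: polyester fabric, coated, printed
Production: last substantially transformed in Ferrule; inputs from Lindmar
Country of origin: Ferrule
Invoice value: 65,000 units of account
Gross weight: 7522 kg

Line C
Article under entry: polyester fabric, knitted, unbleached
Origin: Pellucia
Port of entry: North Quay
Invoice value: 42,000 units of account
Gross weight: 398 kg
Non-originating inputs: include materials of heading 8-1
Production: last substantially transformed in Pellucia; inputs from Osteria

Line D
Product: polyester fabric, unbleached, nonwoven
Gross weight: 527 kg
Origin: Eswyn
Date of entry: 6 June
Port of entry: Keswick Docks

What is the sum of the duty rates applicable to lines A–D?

72%

Line A: silk → 8-2; woven → 8-2-1; dyed → 8-2-1-2. Scheduled 6%. Ferrule agreement on 8-2-1: wholly obtained → 5% available; preferential 5%. → 5%.
Line B: polyester → 8-1; coated → 8-1-2; printed → 8-1-2-3. Scheduled 25%. Ferrule agreement on 8-2-1: 8-1-2-3 not covered. → 25%.
Line C: polyester → 8-1; knitted → 8-1-3; unbleached → 8-1-3-3. Scheduled 19%. Pellucia agreement on 8-1-3: CTH not met; Pellucia agreement on 8-1-2-3: 8-1-3-3 not covered. → 19%.
Line D: polyester → 8-1; nonwoven → 8-1-1; unbleached → 8-1-1-1. Scheduled 23%. No special measure applies. → 23%.
Sum: 5% + 25% + 19% + 23% = 72%.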